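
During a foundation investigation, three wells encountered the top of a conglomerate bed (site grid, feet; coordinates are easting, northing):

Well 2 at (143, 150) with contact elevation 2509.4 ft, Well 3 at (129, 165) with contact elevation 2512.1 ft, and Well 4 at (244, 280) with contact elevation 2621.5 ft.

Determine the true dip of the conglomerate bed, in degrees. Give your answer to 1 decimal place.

34.3°

Let the plane be z = a·easting + b·northing + c.
Well 3−Well 2: −14a + 15b = 2.7;  Well 4−Well 2: 101a + 130b = 112.1.
Solving gives a = 0.39895, b = 0.55235.
Gradient magnitude |∇z| = √(a² + b²) = √(0.15916 + 0.30509) = 0.68136.
True dip = arctan(0.68136) = 34.3°, dipping toward SW (azimuth ≈ 216°).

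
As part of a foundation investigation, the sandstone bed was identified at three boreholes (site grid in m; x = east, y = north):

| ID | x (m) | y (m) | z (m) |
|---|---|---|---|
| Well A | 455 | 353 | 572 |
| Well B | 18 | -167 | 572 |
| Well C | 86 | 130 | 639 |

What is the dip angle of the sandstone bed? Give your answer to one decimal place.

Two edge vectors: Well A→Well B = (-437, -520, 0), Well A→Well C = (-369, -223, 67).
Normal n = (Well A→Well B) × (Well A→Well C) = (-34840, 29279, -94429).
So ∂z/∂x = −n_x/n_z = −0.36895 and ∂z/∂y = −n_y/n_z = 0.31006.
Gradient magnitude |∇z| = √(a² + b²) = √(0.13613 + 0.09614) = 0.48194.
True dip = arctan(0.48194) = 25.7°, dipping toward SE (azimuth ≈ 130°).

25.7°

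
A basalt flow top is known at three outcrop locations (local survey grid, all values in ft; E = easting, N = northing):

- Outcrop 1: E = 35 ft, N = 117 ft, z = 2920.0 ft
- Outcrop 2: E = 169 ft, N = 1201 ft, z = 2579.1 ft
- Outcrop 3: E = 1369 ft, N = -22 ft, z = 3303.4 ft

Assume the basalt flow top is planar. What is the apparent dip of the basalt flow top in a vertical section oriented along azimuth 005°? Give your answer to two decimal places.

17.87°

Two edge vectors: Outcrop 1→Outcrop 2 = (134, 1084, -340.9), Outcrop 1→Outcrop 3 = (1334, -139, 383.4).
Normal n = (Outcrop 1→Outcrop 2) × (Outcrop 1→Outcrop 3) = (368220.5, -506136.2, -1464682).
So ∂z/∂E = −n_x/n_z = 0.25140 and ∂z/∂N = −n_y/n_z = −0.34556.
Unit vector along 005° is (sin 5°, cos 5°) = (0.0872, 0.9962).
Slope in that direction = a·(0.0872) + b·(0.9962) = −0.32233.
Apparent dip = arctan|0.32233| = 17.87° (true dip is 23.1°, so apparent ≤ true as expected).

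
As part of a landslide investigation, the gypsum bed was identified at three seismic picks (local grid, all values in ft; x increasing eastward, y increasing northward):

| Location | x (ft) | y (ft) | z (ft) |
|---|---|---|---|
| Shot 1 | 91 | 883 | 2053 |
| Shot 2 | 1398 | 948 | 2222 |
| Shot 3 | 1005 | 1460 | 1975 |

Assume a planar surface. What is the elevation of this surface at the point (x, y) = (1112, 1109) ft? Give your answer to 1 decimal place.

2120.3 ft

Two edge vectors: Shot 1→Shot 2 = (1307, 65, 169), Shot 1→Shot 3 = (914, 577, -78).
Normal n = (Shot 1→Shot 2) × (Shot 1→Shot 3) = (-102583, 256412, 694729).
So ∂z/∂x = −n_x/n_z = 0.147659 and ∂z/∂y = −n_y/n_z = −0.369082.
Intercept c from Shot 1: 2053 − 13.44 + 325.90 = 2365.46.
At (1112, 1109): z = 164.2 − 409.3 + 2365.46 = 2120.3 ft.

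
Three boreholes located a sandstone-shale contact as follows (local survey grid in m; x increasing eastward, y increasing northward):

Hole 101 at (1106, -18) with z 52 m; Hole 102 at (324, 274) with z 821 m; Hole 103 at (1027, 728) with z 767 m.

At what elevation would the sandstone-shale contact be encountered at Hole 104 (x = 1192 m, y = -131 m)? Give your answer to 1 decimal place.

Let the plane be z = a·x + b·y + c.
Hole 102−Hole 101: −782a + 292b = 769;  Hole 103−Hole 101: −79a + 746b = 715.
Solving gives a = −0.651243, b = 0.889480.
Then c = 52 − a·1106 − b·-18 = 788.29.
At (1192, -131): z = −776.3 − 116.5 + 788.29 = -104.5 m.

-104.5 m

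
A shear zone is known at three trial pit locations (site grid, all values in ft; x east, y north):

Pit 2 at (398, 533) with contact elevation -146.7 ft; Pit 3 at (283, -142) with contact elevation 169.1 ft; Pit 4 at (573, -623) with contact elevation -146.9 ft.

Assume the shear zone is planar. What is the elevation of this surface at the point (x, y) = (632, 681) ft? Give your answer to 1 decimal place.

Two edge vectors: Pit 2→Pit 3 = (-115, -675, 315.8), Pit 2→Pit 4 = (175, -1156, -0.2).
Normal n = (Pit 2→Pit 3) × (Pit 2→Pit 4) = (365199.8, 55242, 251065).
So ∂z/∂x = −n_x/n_z = −1.45460 and ∂z/∂y = −n_y/n_z = −0.22003.
Intercept c from Pit 2: -146.7 + 578.93 + 117.28 = 549.51.
At (632, 681): z = −919.3 − 149.8 + 549.51 = -519.6 ft.

-519.6 ft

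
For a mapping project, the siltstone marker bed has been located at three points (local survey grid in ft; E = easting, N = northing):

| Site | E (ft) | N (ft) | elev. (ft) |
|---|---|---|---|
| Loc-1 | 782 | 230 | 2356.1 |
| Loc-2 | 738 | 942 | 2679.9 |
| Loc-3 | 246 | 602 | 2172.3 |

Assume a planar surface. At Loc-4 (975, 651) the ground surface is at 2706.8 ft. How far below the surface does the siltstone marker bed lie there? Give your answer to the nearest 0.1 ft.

Let the plane be z = a·E + b·N + c.
Loc-2−Loc-1: −44a + 712b = 323.8;  Loc-3−Loc-1: −536a + 372b = −183.8.
Solving gives a = 0.68805, b = 0.49730.
Then c = 2356.1 − a·782 − b·230 = 1703.67.
At (975, 651): z_contact = 670.85 + 323.74 + 1703.67 = 2698.25 ft.
Depth below ground = 2706.8 − 2698.25 = 8.5 ft.

8.5 ft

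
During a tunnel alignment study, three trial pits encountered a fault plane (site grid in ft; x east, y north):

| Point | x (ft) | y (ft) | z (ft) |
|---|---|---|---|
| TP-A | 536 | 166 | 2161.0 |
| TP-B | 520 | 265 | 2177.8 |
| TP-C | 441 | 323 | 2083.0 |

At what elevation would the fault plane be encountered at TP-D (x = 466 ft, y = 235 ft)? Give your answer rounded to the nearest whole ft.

2084 ft

Let the plane be z = a·x + b·y + c.
TP-B−TP-A: −16a + 99b = 16.8;  TP-C−TP-A: −95a + 157b = −78.
Solving gives a = 1.50292, b = 0.41259.
Then c = 2161 − a·536 − b·166 = 1286.95.
At (466, 235): z = 700.4 + 97.0 + 1286.95 = 2084.3 ft.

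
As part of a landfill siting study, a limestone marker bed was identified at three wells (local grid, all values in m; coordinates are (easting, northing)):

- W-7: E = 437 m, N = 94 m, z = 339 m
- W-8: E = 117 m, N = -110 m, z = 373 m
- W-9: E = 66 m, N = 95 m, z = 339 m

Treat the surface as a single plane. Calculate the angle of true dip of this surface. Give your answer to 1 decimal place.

9.4°

Two edge vectors: W-7→W-8 = (-320, -204, 34), W-7→W-9 = (-371, 1, 0).
Normal n = (W-7→W-8) × (W-7→W-9) = (-34, -12614, -76004).
So ∂z/∂E = −n_x/n_z = −0.00045 and ∂z/∂N = −n_y/n_z = −0.16596.
Gradient magnitude |∇z| = √(a² + b²) = √(0.00000 + 0.02754) = 0.16597.
True dip = arctan(0.16597) = 9.4°, dipping toward N (azimuth ≈ 000°).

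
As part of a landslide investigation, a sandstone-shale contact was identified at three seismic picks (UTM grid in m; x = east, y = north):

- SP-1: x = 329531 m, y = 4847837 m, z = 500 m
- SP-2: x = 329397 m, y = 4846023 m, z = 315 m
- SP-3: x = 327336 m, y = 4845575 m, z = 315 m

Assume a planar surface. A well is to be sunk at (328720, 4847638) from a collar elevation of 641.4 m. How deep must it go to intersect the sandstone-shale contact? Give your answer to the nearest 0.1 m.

Let the plane be z = a·x + b·y + c.
SP-2−SP-1: −134a − 1814b = −185;  SP-3−SP-1: −2195a − 2262b = −185.
Solving gives a = −0.022530176, b = 0.103648866.
Then c = 500 − a·329531 − b·4847837 = −494548.42.
At (328720, 4847638): z_contact = −7406.12 + 502452.18 − 494548.42 = 497.65 m.
Depth below ground = 641.4 − 497.65 = 143.8 m.

143.8 m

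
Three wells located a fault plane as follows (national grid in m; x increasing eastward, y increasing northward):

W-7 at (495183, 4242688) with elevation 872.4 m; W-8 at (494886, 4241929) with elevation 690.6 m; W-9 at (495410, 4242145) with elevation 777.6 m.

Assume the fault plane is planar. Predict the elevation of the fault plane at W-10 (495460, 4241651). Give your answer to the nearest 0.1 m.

678.8 m

Two edge vectors: W-7→W-8 = (-297, -759, -181.8), W-7→W-9 = (227, -543, -94.8).
Normal n = (W-7→W-8) × (W-7→W-9) = (-26764.2, -69424.2, 333564).
So ∂z/∂x = −n_x/n_z = 0.080237076 and ∂z/∂y = −n_y/n_z = 0.208128575.
Intercept c from W-7: 872.4 − 39732.04 − 883024.61 = −921884.24.
At (495460, 4241651): z = 39754.3 + 882808.8 − 921884.24 = 678.8 m.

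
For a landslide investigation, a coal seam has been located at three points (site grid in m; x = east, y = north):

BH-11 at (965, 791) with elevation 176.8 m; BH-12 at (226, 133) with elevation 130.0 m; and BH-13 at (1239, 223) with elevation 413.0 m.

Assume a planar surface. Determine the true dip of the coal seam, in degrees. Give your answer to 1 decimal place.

22.1°

Two edge vectors: BH-11→BH-12 = (-739, -658, -46.8), BH-11→BH-13 = (274, -568, 236.2).
Normal n = (BH-11→BH-12) × (BH-11→BH-13) = (-182002, 161728.6, 600044).
So ∂z/∂x = −n_x/n_z = 0.30331 and ∂z/∂y = −n_y/n_z = −0.26953.
Gradient magnitude |∇z| = √(a² + b²) = √(0.09200 + 0.07265) = 0.40576.
True dip = arctan(0.40576) = 22.1°, dipping toward NW (azimuth ≈ 312°).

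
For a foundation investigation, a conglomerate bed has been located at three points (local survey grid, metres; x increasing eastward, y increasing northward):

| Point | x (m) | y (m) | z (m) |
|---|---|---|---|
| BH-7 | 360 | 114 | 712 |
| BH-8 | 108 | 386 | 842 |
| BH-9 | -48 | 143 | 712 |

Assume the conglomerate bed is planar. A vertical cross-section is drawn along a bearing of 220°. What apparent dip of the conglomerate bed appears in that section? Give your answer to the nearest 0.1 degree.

Two edge vectors: BH-7→BH-8 = (-252, 272, 130), BH-7→BH-9 = (-408, 29, 0).
Normal n = (BH-7→BH-8) × (BH-7→BH-9) = (-3770, -53040, 103668).
So ∂z/∂x = −n_x/n_z = 0.03637 and ∂z/∂y = −n_y/n_z = 0.51163.
Unit vector along 220° is (sin 220°, cos 220°) = (-0.6428, -0.7660).
Slope in that direction = a·(-0.6428) + b·(-0.7660) = −0.41531.
Apparent dip = arctan|0.41531| = 22.6° (true dip is 27.2°, so apparent ≤ true as expected).

22.6°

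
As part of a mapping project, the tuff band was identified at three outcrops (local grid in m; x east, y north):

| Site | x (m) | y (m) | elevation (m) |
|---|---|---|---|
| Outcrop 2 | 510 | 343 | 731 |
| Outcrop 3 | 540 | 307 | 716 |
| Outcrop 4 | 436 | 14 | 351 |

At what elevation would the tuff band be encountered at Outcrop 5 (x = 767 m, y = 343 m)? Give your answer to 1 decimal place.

Let the plane be z = a·x + b·y + c.
Outcrop 3−Outcrop 2: 30a − 36b = −15;  Outcrop 4−Outcrop 2: −74a − 329b = −380.
Solving gives a = 0.69770, b = 0.99809.
Then c = 731 − a·510 − b·343 = 32.83.
At (767, 343): z = 535.1 + 342.3 + 32.83 = 910.3 m.

910.3 m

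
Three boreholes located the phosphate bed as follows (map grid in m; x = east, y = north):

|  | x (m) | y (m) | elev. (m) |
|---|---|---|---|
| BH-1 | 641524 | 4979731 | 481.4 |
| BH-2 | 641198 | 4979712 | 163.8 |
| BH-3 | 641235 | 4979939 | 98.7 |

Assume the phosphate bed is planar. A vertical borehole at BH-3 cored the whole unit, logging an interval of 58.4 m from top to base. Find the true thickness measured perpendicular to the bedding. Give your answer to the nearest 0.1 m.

Let the plane be z = a·x + b·y + c.
BH-2−BH-1: −326a − 19b = −317.6;  BH-3−BH-1: −289a + 208b = −382.7.
Solving gives a = 1.00045, b = −0.44985.
|∇z| = √(a²+b²) = 1.09694, so dip δ = arctan(1.09694) = 47.65°.
True thickness = vertical thickness × cos δ = 58.4 × cos 47.65° = 39.3 m.

39.3 m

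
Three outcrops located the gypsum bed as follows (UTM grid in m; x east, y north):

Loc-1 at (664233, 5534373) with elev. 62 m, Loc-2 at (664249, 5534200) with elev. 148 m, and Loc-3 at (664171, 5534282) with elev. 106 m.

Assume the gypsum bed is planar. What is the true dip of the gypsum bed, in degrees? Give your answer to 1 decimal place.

26.4°

Let the plane be z = a·x + b·y + c.
Loc-2−Loc-1: 16a − 173b = 86;  Loc-3−Loc-1: −62a − 91b = 44.
Solving gives a = 0.01757, b = −0.49549.
Gradient magnitude |∇z| = √(a² + b²) = √(0.00031 + 0.24551) = 0.49580.
True dip = arctan(0.49580) = 26.4°, dipping toward N (azimuth ≈ 358°).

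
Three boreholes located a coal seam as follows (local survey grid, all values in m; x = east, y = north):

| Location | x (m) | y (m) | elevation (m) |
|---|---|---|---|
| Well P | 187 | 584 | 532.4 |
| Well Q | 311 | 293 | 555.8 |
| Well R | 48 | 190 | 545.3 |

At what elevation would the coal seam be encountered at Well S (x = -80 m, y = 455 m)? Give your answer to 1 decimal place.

523.1 m

Two edge vectors: Well P→Well Q = (124, -291, 23.4), Well P→Well R = (-139, -394, 12.9).
Normal n = (Well P→Well Q) × (Well P→Well R) = (5465.7, -4852.2, -89305).
So ∂z/∂x = −n_x/n_z = 0.06120 and ∂z/∂y = −n_y/n_z = −0.05433.
Intercept c from Well P: 532.4 − 11.44 + 31.73 = 552.69.
At (-80, 455): z = −4.9 − 24.7 + 552.69 = 523.1 m.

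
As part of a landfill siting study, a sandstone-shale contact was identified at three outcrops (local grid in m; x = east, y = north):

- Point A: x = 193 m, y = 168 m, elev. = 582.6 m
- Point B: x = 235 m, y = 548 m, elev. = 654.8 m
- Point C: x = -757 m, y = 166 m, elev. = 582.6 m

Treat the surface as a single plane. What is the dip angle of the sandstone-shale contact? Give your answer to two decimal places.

10.76°

Two edge vectors: Point A→Point B = (42, 380, 72.2), Point A→Point C = (-950, -2, 0).
Normal n = (Point A→Point B) × (Point A→Point C) = (144.4, -68590, 360916).
So ∂z/∂x = −n_x/n_z = −0.00040 and ∂z/∂y = −n_y/n_z = 0.19004.
Gradient magnitude |∇z| = √(a² + b²) = √(0.00000 + 0.03612) = 0.19004.
True dip = arctan(0.19004) = 10.76°, dipping toward S (azimuth ≈ 180°).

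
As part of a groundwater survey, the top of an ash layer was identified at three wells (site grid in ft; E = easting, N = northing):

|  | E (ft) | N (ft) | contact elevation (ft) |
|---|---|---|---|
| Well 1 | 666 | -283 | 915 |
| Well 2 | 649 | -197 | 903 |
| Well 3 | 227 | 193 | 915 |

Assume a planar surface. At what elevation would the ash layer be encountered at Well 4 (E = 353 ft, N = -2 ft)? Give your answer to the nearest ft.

925 ft

Two edge vectors: Well 1→Well 2 = (-17, 86, -12), Well 1→Well 3 = (-439, 476, 0).
Normal n = (Well 1→Well 2) × (Well 1→Well 3) = (5712, 5268, 29662).
So ∂z/∂E = −n_x/n_z = −0.19257 and ∂z/∂N = −n_y/n_z = −0.17760.
Intercept c from Well 1: 915 + 128.25 − 50.26 = 992.99.
At (353, -2): z = −68.0 + 0.4 + 992.99 = 925.4 ft.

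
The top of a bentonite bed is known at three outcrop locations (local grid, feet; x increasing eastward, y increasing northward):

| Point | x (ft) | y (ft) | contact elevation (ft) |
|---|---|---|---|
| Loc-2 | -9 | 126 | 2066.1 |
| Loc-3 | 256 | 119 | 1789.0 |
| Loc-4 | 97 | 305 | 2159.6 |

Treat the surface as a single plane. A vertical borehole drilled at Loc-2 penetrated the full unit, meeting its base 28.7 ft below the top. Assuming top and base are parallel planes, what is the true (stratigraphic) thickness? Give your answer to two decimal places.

Two edge vectors: Loc-2→Loc-3 = (265, -7, -277.1), Loc-2→Loc-4 = (106, 179, 93.5).
Normal n = (Loc-2→Loc-3) × (Loc-2→Loc-4) = (48946.4, -54150.1, 48177).
So ∂z/∂x = −n_x/n_z = −1.01597 and ∂z/∂y = −n_y/n_z = 1.12398.
|∇z| = √(a²+b²) = 1.51510, so dip δ = arctan(1.51510) = 56.57°.
True thickness = vertical thickness × cos δ = 28.7 × cos 56.57° = 15.81 ft.

15.81 ft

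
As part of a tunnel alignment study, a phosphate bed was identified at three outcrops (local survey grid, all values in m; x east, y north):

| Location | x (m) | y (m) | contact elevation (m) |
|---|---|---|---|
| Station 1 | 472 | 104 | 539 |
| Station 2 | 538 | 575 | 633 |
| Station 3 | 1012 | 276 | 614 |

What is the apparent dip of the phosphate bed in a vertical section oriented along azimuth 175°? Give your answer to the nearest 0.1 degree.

10.3°

Two edge vectors: Station 1→Station 2 = (66, 471, 94), Station 1→Station 3 = (540, 172, 75).
Normal n = (Station 1→Station 2) × (Station 1→Station 3) = (19157, 45810, -242988).
So ∂z/∂x = −n_x/n_z = 0.07884 and ∂z/∂y = −n_y/n_z = 0.18853.
Unit vector along 175° is (sin 175°, cos 175°) = (0.0872, -0.9962).
Slope in that direction = a·(0.0872) + b·(-0.9962) = −0.18094.
Apparent dip = arctan|0.18094| = 10.3° (true dip is 11.5°, so apparent ≤ true as expected).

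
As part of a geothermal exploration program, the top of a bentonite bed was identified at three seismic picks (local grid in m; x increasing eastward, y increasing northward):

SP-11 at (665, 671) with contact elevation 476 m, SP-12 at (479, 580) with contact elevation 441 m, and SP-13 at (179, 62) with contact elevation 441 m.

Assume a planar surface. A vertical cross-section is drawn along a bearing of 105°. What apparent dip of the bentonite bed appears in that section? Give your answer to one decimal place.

16.3°

Two edge vectors: SP-11→SP-12 = (-186, -91, -35), SP-11→SP-13 = (-486, -609, -35).
Normal n = (SP-11→SP-12) × (SP-11→SP-13) = (-18130, 10500, 69048).
So ∂z/∂x = −n_x/n_z = 0.26257 and ∂z/∂y = −n_y/n_z = −0.15207.
Unit vector along 105° is (sin 105°, cos 105°) = (0.9659, -0.2588).
Slope in that direction = a·(0.9659) + b·(-0.2588) = 0.29298.
Apparent dip = arctan|0.29298| = 16.3° (true dip is 16.9°, so apparent ≤ true as expected).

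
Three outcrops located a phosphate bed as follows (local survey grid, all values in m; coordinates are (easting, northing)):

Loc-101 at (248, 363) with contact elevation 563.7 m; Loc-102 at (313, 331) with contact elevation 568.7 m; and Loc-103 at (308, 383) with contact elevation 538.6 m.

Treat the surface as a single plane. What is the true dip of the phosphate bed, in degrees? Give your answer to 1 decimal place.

32.6°

Let the plane be z = a·E + b·N + c.
Loc-102−Loc-101: 65a − 32b = 5;  Loc-103−Loc-101: 60a + 20b = −25.1.
Solving gives a = −0.21839, b = −0.59984.
Gradient magnitude |∇z| = √(a² + b²) = √(0.04769 + 0.35981) = 0.63836.
True dip = arctan(0.63836) = 32.6°, dipping toward NNE (azimuth ≈ 020°).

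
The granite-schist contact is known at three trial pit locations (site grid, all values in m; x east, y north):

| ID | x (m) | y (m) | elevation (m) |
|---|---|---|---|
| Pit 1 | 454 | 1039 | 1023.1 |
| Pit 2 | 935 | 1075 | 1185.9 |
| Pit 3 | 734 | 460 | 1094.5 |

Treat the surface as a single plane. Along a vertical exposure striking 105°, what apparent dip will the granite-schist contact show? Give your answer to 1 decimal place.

17.4°

Let the plane be z = a·x + b·y + c.
Pit 2−Pit 1: 481a + 36b = 162.8;  Pit 3−Pit 1: 280a − 579b = 71.4.
Solving gives a = 0.33555, b = 0.03895.
Unit vector along 105° is (sin 105°, cos 105°) = (0.9659, -0.2588).
Slope in that direction = a·(0.9659) + b·(-0.2588) = 0.31403.
Apparent dip = arctan|0.31403| = 17.4° (true dip is 18.7°, so apparent ≤ true as expected).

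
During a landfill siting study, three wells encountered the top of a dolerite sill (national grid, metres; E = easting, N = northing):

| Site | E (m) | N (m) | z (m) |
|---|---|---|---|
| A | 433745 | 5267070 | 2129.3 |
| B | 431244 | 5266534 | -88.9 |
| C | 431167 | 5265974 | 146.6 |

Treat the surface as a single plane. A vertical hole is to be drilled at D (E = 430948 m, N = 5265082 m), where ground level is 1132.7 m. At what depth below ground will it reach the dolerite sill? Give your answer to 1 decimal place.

Let the plane be z = a·E + b·N + c.
B−A: −2501a − 536b = −2218.2;  C−A: −2578a − 1096b = −1982.7.
Solving gives a = 1.006718223, b = −0.558959470.
Then c = 2129.3 − a·433745 − b·5267070 = 2509548.96.
At (430948, 5265082): z_contact = 433843.20 − 2942967.44 + 2509548.96 = 424.72 m.
Depth below ground = 1132.7 − 424.72 = 708.0 m.

708.0 m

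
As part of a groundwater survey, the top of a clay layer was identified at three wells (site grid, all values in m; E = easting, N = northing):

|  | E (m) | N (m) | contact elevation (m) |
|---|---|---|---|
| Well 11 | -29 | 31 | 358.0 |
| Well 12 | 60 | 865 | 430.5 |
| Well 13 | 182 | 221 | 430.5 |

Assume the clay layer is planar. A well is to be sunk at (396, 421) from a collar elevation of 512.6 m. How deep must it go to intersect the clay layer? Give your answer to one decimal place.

8.2 m

Two edge vectors: Well 11→Well 12 = (89, 834, 72.5), Well 11→Well 13 = (211, 190, 72.5).
Normal n = (Well 11→Well 12) × (Well 11→Well 13) = (46690, 8845, -159064).
So ∂z/∂E = −n_x/n_z = 0.29353 and ∂z/∂N = −n_y/n_z = 0.05561.
Intercept c from Well 11: 358 + 8.51 − 1.72 = 364.79.
At (396, 421): z_contact = 116.24 + 23.41 + 364.79 = 504.44 m.
Depth below ground = 512.6 − 504.44 = 8.2 m.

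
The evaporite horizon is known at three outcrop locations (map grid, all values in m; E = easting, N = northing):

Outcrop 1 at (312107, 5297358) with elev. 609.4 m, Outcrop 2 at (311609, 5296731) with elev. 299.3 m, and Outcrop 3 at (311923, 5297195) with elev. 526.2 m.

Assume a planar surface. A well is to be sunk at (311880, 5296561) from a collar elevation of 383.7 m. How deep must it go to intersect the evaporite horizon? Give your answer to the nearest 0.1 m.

149.2 m

Two edge vectors: Outcrop 1→Outcrop 2 = (-498, -627, -310.1), Outcrop 1→Outcrop 3 = (-184, -163, -83.2).
Normal n = (Outcrop 1→Outcrop 2) × (Outcrop 1→Outcrop 3) = (1620.1, 15624.8, -34194).
So ∂z/∂E = −n_x/n_z = 0.047379657 and ∂z/∂N = −n_y/n_z = 0.456945663.
Intercept c from Outcrop 1: 609.4 − 14787.52 − 2420604.76 = −2434782.89.
At (311880, 5296561): z_contact = 14776.77 + 2420240.58 − 2434782.89 = 234.46 m.
Depth below ground = 383.7 − 234.46 = 149.2 m.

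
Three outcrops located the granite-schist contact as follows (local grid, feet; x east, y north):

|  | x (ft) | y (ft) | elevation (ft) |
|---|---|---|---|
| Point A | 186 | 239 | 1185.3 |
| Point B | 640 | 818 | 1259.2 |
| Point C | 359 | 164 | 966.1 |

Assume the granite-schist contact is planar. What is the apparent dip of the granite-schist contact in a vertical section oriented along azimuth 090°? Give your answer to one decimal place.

Two edge vectors: Point A→Point B = (454, 579, 73.9), Point A→Point C = (173, -75, -219.2).
Normal n = (Point A→Point B) × (Point A→Point C) = (-121374.3, 112301.5, -134217).
So ∂z/∂x = −n_x/n_z = −0.90431 and ∂z/∂y = −n_y/n_z = 0.83672.
Unit vector along 090° is (sin 90°, cos 90°) = (1.0000, 0.0000).
Slope in that direction = a·(1.0000) + b·(0.0000) = −0.90431.
Apparent dip = arctan|0.90431| = 42.1° (true dip is 50.9°, so apparent ≤ true as expected).

42.1°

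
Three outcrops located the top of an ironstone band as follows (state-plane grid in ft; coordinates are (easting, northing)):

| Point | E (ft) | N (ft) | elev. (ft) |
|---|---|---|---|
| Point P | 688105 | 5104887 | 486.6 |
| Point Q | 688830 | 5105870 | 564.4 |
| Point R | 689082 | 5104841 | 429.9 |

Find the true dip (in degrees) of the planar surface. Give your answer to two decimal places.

7.35°

Two edge vectors: Point P→Point Q = (725, 983, 77.8), Point P→Point R = (977, -46, -56.7).
Normal n = (Point P→Point Q) × (Point P→Point R) = (-52157.3, 117118.1, -993741).
So ∂z/∂E = −n_x/n_z = −0.05249 and ∂z/∂N = −n_y/n_z = 0.11786.
Gradient magnitude |∇z| = √(a² + b²) = √(0.00275 + 0.01389) = 0.12901.
True dip = arctan(0.12901) = 7.35°, dipping toward SSE (azimuth ≈ 156°).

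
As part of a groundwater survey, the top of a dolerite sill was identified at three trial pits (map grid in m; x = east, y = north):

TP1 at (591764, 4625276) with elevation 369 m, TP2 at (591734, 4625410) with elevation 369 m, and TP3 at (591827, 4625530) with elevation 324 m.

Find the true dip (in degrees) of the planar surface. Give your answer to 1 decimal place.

Let the plane be z = a·x + b·y + c.
TP2−TP1: −30a + 134b = 0;  TP3−TP1: 63a + 254b = −45.
Solving gives a = −0.37542, b = −0.08405.
Gradient magnitude |∇z| = √(a² + b²) = √(0.14094 + 0.00706) = 0.38471.
True dip = arctan(0.38471) = 21.0°, dipping toward ENE (azimuth ≈ 077°).

21.0°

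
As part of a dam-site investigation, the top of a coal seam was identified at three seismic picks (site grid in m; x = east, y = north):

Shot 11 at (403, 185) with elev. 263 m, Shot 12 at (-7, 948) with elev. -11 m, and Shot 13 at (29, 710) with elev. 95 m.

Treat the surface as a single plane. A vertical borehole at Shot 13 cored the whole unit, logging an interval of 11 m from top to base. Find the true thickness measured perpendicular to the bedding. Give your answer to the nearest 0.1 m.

Let the plane be z = a·x + b·y + c.
Shot 12−Shot 11: −410a + 763b = −274;  Shot 13−Shot 11: −374a + 525b = −168.
Solving gives a = −0.22344, b = −0.47918.
|∇z| = √(a²+b²) = 0.52871, so dip δ = arctan(0.52871) = 27.87°.
True thickness = vertical thickness × cos δ = 11 × cos 27.87° = 9.7 m.

9.7 m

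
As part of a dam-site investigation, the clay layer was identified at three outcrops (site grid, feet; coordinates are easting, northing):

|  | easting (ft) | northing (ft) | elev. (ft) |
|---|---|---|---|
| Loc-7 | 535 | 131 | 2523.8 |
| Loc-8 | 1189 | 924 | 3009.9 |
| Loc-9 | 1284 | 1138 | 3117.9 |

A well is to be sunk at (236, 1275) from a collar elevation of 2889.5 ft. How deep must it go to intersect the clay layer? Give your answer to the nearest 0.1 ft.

Two edge vectors: Loc-7→Loc-8 = (654, 793, 486.1), Loc-7→Loc-9 = (749, 1007, 594.1).
Normal n = (Loc-7→Loc-8) × (Loc-7→Loc-9) = (-18381.4, -24452.5, 64621).
So ∂z/∂easting = −n_x/n_z = 0.284449 and ∂z/∂northing = −n_y/n_z = 0.378399.
Intercept c from Loc-7: 2523.8 − 152.18 − 49.57 = 2322.05.
At (236, 1275): z_contact = 67.13 + 482.46 + 2322.05 = 2871.64 ft.
Depth below ground = 2889.5 − 2871.64 = 17.9 ft.

17.9 ft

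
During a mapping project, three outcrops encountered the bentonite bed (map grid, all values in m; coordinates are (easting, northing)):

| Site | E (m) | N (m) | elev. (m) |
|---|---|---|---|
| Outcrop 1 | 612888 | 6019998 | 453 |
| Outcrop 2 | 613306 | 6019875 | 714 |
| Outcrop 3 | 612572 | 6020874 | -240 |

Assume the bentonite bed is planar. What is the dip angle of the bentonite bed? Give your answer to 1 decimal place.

Let the plane be z = a·E + b·N + c.
Outcrop 2−Outcrop 1: 418a − 123b = 261;  Outcrop 3−Outcrop 1: −316a + 876b = −693.
Solving gives a = 0.43812, b = −0.63305.
Gradient magnitude |∇z| = √(a² + b²) = √(0.19195 + 0.40076) = 0.76987.
True dip = arctan(0.76987) = 37.6°, dipping toward NW (azimuth ≈ 325°).

37.6°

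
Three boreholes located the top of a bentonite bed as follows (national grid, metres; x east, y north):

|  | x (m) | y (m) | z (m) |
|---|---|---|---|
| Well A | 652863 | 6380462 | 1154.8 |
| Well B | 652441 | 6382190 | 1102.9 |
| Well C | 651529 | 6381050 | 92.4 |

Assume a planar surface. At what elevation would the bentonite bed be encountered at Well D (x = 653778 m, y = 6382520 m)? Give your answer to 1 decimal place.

Two edge vectors: Well A→Well B = (-422, 1728, -51.9), Well A→Well C = (-1334, 588, -1062.4).
Normal n = (Well A→Well B) × (Well A→Well C) = (-1805310, -379098.2, 2057016).
So ∂z/∂x = −n_x/n_z = 0.877635371 and ∂z/∂y = −n_y/n_z = 0.184295212.
Intercept c from Well A: 1154.8 − 572975.66 − 1175888.60 = −1747709.46.
At (653778, 6382520): z = 573778.7 + 1176267.9 − 1747709.46 = 2337.1 m.

2337.1 m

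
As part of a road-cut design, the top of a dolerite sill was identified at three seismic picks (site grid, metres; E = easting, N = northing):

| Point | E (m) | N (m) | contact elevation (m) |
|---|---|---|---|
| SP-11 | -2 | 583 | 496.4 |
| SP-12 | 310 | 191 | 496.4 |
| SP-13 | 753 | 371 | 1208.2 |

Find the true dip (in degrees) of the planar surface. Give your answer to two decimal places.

57.20°

Let the plane be z = a·E + b·N + c.
SP-12−SP-11: 312a − 392b = 0;  SP-13−SP-11: 755a − 212b = 711.8.
Solving gives a = 1.21413, b = 0.96635.
Gradient magnitude |∇z| = √(a² + b²) = √(1.47410 + 0.93382) = 1.55175.
True dip = arctan(1.55175) = 57.20°, dipping toward SW (azimuth ≈ 231°).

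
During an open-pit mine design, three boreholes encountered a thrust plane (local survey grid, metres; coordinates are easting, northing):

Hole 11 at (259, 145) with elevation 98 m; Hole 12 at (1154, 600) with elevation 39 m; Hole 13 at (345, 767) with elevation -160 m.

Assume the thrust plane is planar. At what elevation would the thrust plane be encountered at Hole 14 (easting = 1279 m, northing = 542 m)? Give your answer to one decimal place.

83.8 m

Let the plane be z = a·easting + b·northing + c.
Hole 12−Hole 11: 895a + 455b = −59;  Hole 13−Hole 11: 86a + 622b = −258.
Solving gives a = 0.155908, b = −0.436347.
Then c = 98 − a·259 − b·145 = 120.89.
At (1279, 542): z = 199.4 − 236.5 + 120.89 = 83.8 m.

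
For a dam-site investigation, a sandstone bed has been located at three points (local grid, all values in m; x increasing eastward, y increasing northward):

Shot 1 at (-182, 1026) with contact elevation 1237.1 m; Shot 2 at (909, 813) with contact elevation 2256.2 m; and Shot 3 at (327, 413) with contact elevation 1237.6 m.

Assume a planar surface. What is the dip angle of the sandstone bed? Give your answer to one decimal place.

Let the plane be z = a·x + b·y + c.
Shot 2−Shot 1: 1091a − 213b = 1019.1;  Shot 3−Shot 1: 509a − 613b = 0.5.
Solving gives a = 1.11463, b = 0.92471.
Gradient magnitude |∇z| = √(a² + b²) = √(1.24240 + 0.85509) = 1.44827.
True dip = arctan(1.44827) = 55.4°, dipping toward SW (azimuth ≈ 230°).

55.4°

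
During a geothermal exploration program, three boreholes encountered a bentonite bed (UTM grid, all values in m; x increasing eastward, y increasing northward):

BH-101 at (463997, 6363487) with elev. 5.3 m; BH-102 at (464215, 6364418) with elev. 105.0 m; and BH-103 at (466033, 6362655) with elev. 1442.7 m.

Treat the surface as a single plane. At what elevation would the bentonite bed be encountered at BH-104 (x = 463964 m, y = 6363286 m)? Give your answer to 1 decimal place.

-6.6 m

Two edge vectors: BH-101→BH-102 = (218, 931, 99.7), BH-101→BH-103 = (2036, -832, 1437.4).
Normal n = (BH-101→BH-102) × (BH-101→BH-103) = (1421169.8, -110364, -2076892).
So ∂z/∂x = −n_x/n_z = 0.684277180 and ∂z/∂y = −n_y/n_z = −0.053139017.
Intercept c from BH-101: 5.3 − 317502.56 + 338149.45 = 20652.19.
At (463964, 6363286): z = 317480.0 − 338138.8 + 20652.19 = -6.6 m.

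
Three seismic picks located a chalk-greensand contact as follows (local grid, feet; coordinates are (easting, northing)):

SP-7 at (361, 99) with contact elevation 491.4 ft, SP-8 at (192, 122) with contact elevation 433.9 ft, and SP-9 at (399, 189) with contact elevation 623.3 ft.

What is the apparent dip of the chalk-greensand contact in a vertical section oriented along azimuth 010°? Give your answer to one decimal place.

52.8°

Two edge vectors: SP-7→SP-8 = (-169, 23, -57.5), SP-7→SP-9 = (38, 90, 131.9).
Normal n = (SP-7→SP-8) × (SP-7→SP-9) = (8208.7, 20106.1, -16084).
So ∂z/∂E = −n_x/n_z = 0.51036 and ∂z/∂N = −n_y/n_z = 1.25007.
Unit vector along 010° is (sin 10°, cos 10°) = (0.1736, 0.9848).
Slope in that direction = a·(0.1736) + b·(0.9848) = 1.31970.
Apparent dip = arctan|1.31970| = 52.8° (true dip is 53.5°, so apparent ≤ true as expected).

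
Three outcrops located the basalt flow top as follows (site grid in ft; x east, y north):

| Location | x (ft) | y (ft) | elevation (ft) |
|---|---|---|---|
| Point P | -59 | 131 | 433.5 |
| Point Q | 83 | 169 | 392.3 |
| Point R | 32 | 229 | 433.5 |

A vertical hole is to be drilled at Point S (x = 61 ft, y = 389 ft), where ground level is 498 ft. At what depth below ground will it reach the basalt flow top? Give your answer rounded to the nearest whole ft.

18 ft

Let the plane be z = a·x + b·y + c.
Point Q−Point P: 142a + 38b = −41.2;  Point R−Point P: 91a + 98b = 0.
Solving gives a = −0.38608, b = 0.35850.
Then c = 433.5 − a·-59 − b·131 = 363.76.
At (61, 389): z_contact = −23.6 + 139.5 + 363.76 = 479.7 ft.
Depth below ground = 498 − 479.7 = 18 ft.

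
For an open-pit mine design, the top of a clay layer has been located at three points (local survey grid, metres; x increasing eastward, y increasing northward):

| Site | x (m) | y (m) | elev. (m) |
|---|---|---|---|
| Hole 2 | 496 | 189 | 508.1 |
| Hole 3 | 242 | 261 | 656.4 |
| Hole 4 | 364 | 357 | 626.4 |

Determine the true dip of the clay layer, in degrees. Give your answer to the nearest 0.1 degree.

30.4°

Let the plane be z = a·x + b·y + c.
Hole 3−Hole 2: −254a + 72b = 148.3;  Hole 4−Hole 2: −132a + 168b = 118.3.
Solving gives a = −0.49436, b = 0.31574.
Gradient magnitude |∇z| = √(a² + b²) = √(0.24439 + 0.09969) = 0.58659.
True dip = arctan(0.58659) = 30.4°, dipping toward ESE (azimuth ≈ 123°).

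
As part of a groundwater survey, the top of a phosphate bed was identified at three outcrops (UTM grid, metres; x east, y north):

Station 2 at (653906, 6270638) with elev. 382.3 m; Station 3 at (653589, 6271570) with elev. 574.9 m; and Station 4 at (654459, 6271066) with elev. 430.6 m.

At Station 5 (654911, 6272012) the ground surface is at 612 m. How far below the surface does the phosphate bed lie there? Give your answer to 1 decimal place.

Two edge vectors: Station 2→Station 3 = (-317, 932, 192.6), Station 2→Station 4 = (553, 428, 48.3).
Normal n = (Station 2→Station 3) × (Station 2→Station 4) = (-37417.2, 121818.9, -651072).
So ∂z/∂x = −n_x/n_z = −0.057470142 and ∂z/∂y = −n_y/n_z = 0.187105113.
Intercept c from Station 2: 382.3 + 37580.07 − 1173268.43 = −1135306.06.
At (654911, 6272012): z_contact = −37637.83 + 1173525.51 − 1135306.06 = 581.62 m.
Depth below ground = 612 − 581.62 = 30.4 m.

30.4 m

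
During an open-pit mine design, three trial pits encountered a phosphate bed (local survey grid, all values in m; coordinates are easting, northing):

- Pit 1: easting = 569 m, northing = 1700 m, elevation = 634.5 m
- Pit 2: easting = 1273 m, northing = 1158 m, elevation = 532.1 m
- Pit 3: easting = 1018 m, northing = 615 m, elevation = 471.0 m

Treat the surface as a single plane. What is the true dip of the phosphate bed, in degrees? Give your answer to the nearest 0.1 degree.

8.0°

Let the plane be z = a·easting + b·northing + c.
Pit 2−Pit 1: 704a − 542b = −102.4;  Pit 3−Pit 1: 449a − 1085b = −163.5.
Solving gives a = −0.04320, b = 0.13281.
Gradient magnitude |∇z| = √(a² + b²) = √(0.00187 + 0.01764) = 0.13966.
True dip = arctan(0.13966) = 8.0°, dipping toward SSE (azimuth ≈ 162°).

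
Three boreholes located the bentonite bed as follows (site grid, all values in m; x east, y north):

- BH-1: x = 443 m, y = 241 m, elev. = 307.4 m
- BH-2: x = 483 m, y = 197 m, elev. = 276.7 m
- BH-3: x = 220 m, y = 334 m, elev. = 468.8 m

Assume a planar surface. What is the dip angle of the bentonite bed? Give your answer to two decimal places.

34.99°

Two edge vectors: BH-1→BH-2 = (40, -44, -30.7), BH-1→BH-3 = (-223, 93, 161.4).
Normal n = (BH-1→BH-2) × (BH-1→BH-3) = (-4246.5, 390.1, -6092).
So ∂z/∂x = −n_x/n_z = −0.69706 and ∂z/∂y = −n_y/n_z = 0.06403.
Gradient magnitude |∇z| = √(a² + b²) = √(0.48590 + 0.00410) = 0.70000.
True dip = arctan(0.70000) = 34.99°, dipping toward E (azimuth ≈ 095°).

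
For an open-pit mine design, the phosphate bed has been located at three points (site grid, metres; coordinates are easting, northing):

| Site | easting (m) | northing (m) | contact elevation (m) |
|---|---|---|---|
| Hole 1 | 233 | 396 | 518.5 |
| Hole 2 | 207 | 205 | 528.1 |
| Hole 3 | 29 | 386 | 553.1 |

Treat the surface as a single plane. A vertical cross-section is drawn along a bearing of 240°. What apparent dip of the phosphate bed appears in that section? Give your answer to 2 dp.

Two edge vectors: Hole 1→Hole 2 = (-26, -191, 9.6), Hole 1→Hole 3 = (-204, -10, 34.6).
Normal n = (Hole 1→Hole 2) × (Hole 1→Hole 3) = (-6512.6, -1058.8, -38704).
So ∂z/∂easting = −n_x/n_z = −0.16827 and ∂z/∂northing = −n_y/n_z = −0.02736.
Unit vector along 240° is (sin 240°, cos 240°) = (-0.8660, -0.5000).
Slope in that direction = a·(-0.8660) + b·(-0.5000) = 0.15940.
Apparent dip = arctan|0.15940| = 9.06° (true dip is 9.7°, so apparent ≤ true as expected).

9.06°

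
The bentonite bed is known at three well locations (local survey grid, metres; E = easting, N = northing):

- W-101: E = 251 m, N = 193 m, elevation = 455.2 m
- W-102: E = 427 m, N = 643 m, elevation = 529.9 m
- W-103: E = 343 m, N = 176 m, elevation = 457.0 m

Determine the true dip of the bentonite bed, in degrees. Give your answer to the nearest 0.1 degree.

Let the plane be z = a·E + b·N + c.
W-102−W-101: 176a + 450b = 74.7;  W-103−W-101: 92a − 17b = 1.8.
Solving gives a = 0.04685, b = 0.14768.
Gradient magnitude |∇z| = √(a² + b²) = √(0.00220 + 0.02181) = 0.15493.
True dip = arctan(0.15493) = 8.8°, dipping toward SSW (azimuth ≈ 198°).

8.8°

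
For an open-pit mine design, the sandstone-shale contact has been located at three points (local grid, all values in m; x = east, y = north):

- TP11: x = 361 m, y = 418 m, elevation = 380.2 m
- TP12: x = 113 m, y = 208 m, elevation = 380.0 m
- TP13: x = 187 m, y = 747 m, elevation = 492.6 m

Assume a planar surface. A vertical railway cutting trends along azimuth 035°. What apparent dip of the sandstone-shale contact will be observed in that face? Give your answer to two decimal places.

4.53°

Two edge vectors: TP11→TP12 = (-248, -210, -0.2), TP11→TP13 = (-174, 329, 112.4).
Normal n = (TP11→TP12) × (TP11→TP13) = (-23538.2, 27910, -118132).
So ∂z/∂x = −n_x/n_z = −0.19925 and ∂z/∂y = −n_y/n_z = 0.23626.
Unit vector along 035° is (sin 35°, cos 35°) = (0.5736, 0.8192).
Slope in that direction = a·(0.5736) + b·(0.8192) = 0.07925.
Apparent dip = arctan|0.07925| = 4.53° (true dip is 17.2°, so apparent ≤ true as expected).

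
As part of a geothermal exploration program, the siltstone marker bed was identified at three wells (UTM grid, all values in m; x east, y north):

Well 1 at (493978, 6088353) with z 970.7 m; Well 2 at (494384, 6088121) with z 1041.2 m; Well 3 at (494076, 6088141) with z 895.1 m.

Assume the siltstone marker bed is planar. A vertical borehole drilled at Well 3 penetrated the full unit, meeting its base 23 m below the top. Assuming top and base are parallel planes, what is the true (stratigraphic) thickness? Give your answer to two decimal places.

18.10 m

Let the plane be z = a·x + b·y + c.
Well 2−Well 1: 406a − 232b = 70.5;  Well 3−Well 1: 98a − 212b = −75.6.
Solving gives a = 0.51290, b = 0.59370.
|∇z| = √(a²+b²) = 0.78457, so dip δ = arctan(0.78457) = 38.12°.
True thickness = vertical thickness × cos δ = 23 × cos 38.12° = 18.10 m.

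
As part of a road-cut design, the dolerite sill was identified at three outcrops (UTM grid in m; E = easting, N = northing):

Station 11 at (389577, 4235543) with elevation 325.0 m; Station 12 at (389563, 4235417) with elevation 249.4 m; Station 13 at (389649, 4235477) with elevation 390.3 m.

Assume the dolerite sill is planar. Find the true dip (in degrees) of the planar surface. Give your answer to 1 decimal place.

54.4°

Let the plane be z = a·E + b·N + c.
Station 12−Station 11: −14a − 126b = −75.6;  Station 13−Station 11: 72a − 66b = 65.3.
Solving gives a = 1.32227, b = 0.45308.
Gradient magnitude |∇z| = √(a² + b²) = √(1.74840 + 0.20528) = 1.39774.
True dip = arctan(1.39774) = 54.4°, dipping toward WSW (azimuth ≈ 251°).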